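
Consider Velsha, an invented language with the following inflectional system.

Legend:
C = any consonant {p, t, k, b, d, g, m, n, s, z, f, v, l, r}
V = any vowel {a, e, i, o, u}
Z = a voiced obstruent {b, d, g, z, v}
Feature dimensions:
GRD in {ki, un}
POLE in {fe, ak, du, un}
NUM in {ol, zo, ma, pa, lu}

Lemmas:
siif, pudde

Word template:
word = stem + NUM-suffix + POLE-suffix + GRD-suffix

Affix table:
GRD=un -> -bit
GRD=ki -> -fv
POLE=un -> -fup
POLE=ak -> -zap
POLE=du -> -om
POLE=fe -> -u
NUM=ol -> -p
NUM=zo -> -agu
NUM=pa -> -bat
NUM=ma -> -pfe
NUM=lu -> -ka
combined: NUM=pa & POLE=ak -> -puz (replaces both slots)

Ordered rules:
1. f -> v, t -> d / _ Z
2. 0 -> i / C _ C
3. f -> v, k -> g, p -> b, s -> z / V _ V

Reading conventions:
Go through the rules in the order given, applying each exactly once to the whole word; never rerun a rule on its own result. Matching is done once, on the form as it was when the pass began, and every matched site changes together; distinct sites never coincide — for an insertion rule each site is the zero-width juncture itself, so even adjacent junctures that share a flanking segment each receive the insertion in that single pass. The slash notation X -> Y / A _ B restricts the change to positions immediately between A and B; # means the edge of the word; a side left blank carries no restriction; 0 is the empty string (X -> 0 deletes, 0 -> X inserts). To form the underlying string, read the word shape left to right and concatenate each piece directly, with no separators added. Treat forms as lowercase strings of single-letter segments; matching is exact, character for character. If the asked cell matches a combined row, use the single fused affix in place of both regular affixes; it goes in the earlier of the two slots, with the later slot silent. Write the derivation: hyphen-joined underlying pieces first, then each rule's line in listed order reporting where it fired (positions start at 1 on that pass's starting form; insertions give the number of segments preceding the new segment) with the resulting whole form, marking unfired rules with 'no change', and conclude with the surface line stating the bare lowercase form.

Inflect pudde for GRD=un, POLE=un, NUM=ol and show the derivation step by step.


underlying: pudde-p-fup-bit
1. f -> v, t -> d / _ Z: no change
2. 0 -> i / C _ C: inserts after position(s) 3, 6, 9: pudidepifupibit
3. f -> v, k -> g, p -> b, s -> z / V _ V: fires at position(s) 7, 9, 11: pudidebivubibit
surface: pudidebivubibit


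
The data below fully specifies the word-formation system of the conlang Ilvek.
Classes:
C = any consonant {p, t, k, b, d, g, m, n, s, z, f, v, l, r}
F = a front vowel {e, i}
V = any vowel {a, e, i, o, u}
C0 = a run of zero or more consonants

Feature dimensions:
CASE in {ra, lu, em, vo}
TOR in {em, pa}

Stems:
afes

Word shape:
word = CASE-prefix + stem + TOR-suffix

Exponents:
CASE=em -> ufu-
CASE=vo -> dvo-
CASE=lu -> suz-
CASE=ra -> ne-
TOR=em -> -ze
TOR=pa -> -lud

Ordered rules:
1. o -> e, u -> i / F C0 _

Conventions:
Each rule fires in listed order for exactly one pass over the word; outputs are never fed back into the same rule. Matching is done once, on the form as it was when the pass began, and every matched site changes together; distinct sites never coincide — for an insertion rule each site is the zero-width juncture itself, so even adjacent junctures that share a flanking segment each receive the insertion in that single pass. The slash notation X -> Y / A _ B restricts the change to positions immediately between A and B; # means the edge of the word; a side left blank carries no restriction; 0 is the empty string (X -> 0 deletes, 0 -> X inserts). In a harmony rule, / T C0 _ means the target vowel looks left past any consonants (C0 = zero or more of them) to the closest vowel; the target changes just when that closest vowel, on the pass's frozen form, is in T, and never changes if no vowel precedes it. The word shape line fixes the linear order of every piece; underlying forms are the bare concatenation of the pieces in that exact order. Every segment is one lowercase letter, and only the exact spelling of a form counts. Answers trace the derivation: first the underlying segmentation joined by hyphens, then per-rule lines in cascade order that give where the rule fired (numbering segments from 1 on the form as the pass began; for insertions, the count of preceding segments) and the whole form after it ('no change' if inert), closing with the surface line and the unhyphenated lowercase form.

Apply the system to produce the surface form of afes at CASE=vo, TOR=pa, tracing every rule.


underlying: dvo-afes-lud
1. o -> e, u -> i / F C0 _: fires at position(s) 9: dvoafeslid
surface: dvoafeslid


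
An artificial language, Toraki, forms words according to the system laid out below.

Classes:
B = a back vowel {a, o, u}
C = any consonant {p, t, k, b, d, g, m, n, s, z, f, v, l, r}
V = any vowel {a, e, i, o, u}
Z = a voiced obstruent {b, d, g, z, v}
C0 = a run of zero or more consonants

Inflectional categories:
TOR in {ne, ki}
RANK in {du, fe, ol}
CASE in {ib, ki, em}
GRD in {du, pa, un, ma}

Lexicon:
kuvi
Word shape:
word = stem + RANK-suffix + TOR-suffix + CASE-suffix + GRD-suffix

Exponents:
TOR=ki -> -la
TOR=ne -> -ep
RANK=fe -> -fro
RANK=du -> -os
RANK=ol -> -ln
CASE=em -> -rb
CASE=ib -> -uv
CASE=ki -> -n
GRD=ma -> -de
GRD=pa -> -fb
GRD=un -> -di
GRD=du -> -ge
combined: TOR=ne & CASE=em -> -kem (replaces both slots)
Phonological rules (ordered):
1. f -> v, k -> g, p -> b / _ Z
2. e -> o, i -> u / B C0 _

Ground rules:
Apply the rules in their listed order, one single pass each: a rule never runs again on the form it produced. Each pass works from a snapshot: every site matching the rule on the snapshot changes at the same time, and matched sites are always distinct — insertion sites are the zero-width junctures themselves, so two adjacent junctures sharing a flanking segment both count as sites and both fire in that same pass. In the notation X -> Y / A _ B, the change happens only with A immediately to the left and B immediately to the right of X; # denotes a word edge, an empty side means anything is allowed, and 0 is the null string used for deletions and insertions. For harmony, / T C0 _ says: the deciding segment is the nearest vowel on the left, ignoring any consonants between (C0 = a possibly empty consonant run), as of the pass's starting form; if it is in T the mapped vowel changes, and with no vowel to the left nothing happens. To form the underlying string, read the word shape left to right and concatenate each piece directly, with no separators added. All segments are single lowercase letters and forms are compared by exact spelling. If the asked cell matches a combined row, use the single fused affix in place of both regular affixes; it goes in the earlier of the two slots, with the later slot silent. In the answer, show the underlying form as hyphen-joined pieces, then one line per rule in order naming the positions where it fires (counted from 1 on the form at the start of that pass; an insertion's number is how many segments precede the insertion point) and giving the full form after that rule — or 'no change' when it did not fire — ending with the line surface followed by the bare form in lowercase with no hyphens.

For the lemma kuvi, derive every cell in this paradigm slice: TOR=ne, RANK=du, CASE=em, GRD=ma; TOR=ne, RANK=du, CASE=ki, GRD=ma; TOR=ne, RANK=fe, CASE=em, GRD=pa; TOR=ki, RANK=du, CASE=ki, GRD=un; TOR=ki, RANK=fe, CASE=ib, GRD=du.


cell TOR=ne, RANK=du, CASE=em, GRD=ma:
underlying: kuvi-os-kem-de
1. f -> v, k -> g, p -> b / _ Z: no change
2. e -> o, i -> u / B C0 _: fires at position(s) 4, 8: kuvuoskomde
surface: kuvuoskomde

cell TOR=ne, RANK=du, CASE=ki, GRD=ma:
underlying: kuvi-os-ep-n-de
1. f -> v, k -> g, p -> b / _ Z: no change
2. e -> o, i -> u / B C0 _: fires at position(s) 4, 7: kuvuosopnde
surface: kuvuosopnde

cell TOR=ne, RANK=fe, CASE=em, GRD=pa:
underlying: kuvi-fro-kem-fb
1. f -> v, k -> g, p -> b / _ Z: fires at position(s) 11: kuvifrokemvb
2. e -> o, i -> u / B C0 _: fires at position(s) 4, 9: kuvufrokomvb
surface: kuvufrokomvb

cell TOR=ki, RANK=du, CASE=ki, GRD=un:
underlying: kuvi-os-la-n-di
1. f -> v, k -> g, p -> b / _ Z: no change
2. e -> o, i -> u / B C0 _: fires at position(s) 4, 11: kuvuoslandu
surface: kuvuoslandu

cell TOR=ki, RANK=fe, CASE=ib, GRD=du:
underlying: kuvi-fro-la-uv-ge
1. f -> v, k -> g, p -> b / _ Z: no change
2. e -> o, i -> u / B C0 _: fires at position(s) 4, 13: kuvufrolauvgo
surface: kuvufrolauvgo


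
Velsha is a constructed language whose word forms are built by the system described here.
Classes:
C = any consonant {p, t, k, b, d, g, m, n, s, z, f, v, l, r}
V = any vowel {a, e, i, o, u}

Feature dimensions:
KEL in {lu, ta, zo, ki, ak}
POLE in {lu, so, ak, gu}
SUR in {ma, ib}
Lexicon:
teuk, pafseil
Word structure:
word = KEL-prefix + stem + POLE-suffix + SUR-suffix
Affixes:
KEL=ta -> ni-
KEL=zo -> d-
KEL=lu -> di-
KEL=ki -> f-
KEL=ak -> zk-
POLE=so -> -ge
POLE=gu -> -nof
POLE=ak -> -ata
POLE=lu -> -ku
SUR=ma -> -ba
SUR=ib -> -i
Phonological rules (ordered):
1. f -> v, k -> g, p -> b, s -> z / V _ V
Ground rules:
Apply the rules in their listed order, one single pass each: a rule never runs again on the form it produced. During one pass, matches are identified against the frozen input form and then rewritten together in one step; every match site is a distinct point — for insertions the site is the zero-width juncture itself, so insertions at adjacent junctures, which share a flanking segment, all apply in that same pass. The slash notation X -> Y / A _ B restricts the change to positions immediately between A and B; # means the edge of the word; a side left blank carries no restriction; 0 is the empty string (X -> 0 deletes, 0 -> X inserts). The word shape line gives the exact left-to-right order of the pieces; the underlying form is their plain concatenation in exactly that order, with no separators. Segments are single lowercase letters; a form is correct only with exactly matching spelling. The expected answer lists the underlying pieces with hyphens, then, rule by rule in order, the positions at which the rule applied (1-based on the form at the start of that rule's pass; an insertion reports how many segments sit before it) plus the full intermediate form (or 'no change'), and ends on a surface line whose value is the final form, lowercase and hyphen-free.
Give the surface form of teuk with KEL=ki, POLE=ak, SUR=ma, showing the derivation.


underlying: f-teuk-ata-ba
1. f -> v, k -> g, p -> b, s -> z / V _ V: fires at position(s) 5: fteugataba
surface: fteugataba


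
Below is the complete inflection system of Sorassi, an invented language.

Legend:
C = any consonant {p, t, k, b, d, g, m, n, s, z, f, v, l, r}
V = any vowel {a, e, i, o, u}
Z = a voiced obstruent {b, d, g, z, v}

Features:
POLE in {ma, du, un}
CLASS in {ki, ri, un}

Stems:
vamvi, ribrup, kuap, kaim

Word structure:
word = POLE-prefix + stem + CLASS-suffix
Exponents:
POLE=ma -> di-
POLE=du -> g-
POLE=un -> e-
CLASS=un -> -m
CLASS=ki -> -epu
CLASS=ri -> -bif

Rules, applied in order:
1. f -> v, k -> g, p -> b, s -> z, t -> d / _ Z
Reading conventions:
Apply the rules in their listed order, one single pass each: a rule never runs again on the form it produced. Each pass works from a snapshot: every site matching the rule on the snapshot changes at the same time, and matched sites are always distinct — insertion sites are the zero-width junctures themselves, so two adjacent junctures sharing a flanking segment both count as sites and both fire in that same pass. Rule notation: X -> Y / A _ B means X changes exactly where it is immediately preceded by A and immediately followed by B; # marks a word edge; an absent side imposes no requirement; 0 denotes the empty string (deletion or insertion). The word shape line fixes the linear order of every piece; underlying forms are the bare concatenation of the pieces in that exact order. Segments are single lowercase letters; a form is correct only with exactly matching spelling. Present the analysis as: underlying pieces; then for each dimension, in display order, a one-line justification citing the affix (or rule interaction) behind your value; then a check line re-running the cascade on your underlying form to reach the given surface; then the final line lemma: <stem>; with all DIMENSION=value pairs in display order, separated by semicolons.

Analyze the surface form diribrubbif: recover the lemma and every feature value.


underlying: di-ribrup-bif
POLE=ma - signalled by the affix di-
CLASS=ri - signalled by the affix -bif
check: diribrupbif -> diribrubbif
lemma: ribrup; POLE=ma; CLASS=ri


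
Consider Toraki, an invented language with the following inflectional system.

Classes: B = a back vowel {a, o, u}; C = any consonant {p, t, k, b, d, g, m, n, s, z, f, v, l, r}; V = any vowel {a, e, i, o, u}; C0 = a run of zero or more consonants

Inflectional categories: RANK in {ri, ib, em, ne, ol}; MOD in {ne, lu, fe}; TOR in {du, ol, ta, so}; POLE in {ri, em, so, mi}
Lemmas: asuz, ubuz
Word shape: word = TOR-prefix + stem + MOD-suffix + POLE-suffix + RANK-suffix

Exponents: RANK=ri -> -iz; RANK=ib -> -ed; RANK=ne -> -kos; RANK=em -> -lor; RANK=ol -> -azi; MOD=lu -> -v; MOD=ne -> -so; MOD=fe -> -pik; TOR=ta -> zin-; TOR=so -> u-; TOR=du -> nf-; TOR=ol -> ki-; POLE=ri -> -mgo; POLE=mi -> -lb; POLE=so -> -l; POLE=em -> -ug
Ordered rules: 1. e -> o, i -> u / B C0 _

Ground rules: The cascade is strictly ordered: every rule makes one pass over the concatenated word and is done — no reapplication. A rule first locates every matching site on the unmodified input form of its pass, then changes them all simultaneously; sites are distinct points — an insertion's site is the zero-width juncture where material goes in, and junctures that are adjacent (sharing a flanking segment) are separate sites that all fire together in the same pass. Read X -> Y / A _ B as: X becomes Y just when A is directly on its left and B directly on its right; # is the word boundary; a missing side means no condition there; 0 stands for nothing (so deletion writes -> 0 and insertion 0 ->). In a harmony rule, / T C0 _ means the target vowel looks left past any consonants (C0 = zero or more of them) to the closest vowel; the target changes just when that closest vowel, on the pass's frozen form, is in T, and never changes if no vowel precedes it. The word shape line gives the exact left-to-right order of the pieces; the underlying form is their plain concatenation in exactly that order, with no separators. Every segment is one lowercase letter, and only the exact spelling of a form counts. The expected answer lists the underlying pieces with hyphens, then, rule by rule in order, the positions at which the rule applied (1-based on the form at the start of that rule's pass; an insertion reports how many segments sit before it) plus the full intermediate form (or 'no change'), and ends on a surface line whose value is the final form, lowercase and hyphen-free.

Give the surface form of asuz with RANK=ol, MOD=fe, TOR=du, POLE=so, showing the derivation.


underlying: nf-asuz-pik-l-azi
1. e -> o, i -> u / B C0 _: fires at position(s) 8, 13: nfasuzpuklazu
surface: nfasuzpuklazu


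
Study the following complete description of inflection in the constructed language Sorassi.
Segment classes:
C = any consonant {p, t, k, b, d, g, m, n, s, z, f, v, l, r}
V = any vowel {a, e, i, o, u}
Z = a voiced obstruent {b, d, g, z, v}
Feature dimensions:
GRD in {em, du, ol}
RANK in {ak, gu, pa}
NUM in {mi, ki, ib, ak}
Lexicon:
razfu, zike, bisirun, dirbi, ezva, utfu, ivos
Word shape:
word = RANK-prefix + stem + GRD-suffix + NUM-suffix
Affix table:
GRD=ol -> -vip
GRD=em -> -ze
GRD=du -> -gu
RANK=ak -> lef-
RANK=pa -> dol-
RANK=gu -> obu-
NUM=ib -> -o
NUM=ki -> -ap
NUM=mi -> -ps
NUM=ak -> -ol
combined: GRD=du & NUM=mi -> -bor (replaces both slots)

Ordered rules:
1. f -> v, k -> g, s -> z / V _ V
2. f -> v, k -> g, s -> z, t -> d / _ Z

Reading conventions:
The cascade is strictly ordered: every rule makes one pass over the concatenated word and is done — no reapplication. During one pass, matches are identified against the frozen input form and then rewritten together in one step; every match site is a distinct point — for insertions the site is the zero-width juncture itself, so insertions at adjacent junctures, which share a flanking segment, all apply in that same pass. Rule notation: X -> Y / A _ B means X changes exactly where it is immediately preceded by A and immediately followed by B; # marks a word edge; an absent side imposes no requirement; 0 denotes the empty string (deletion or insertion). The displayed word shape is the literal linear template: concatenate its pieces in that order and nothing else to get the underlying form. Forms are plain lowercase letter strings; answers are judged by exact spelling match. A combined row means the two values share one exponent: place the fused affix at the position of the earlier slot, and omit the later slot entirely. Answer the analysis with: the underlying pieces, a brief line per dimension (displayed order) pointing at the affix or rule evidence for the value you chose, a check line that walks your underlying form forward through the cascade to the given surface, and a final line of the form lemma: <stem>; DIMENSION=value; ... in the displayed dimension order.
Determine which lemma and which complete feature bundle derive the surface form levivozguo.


underlying: lef-ivos-gu-o
GRD=du - signalled by the affix -gu
RANK=ak - signalled by the affix lef-
NUM=ib - signalled by the affix -o
check: lefivosguo -> levivosguo -> levivozguo
lemma: ivos; GRD=du; RANK=ak; NUM=ib


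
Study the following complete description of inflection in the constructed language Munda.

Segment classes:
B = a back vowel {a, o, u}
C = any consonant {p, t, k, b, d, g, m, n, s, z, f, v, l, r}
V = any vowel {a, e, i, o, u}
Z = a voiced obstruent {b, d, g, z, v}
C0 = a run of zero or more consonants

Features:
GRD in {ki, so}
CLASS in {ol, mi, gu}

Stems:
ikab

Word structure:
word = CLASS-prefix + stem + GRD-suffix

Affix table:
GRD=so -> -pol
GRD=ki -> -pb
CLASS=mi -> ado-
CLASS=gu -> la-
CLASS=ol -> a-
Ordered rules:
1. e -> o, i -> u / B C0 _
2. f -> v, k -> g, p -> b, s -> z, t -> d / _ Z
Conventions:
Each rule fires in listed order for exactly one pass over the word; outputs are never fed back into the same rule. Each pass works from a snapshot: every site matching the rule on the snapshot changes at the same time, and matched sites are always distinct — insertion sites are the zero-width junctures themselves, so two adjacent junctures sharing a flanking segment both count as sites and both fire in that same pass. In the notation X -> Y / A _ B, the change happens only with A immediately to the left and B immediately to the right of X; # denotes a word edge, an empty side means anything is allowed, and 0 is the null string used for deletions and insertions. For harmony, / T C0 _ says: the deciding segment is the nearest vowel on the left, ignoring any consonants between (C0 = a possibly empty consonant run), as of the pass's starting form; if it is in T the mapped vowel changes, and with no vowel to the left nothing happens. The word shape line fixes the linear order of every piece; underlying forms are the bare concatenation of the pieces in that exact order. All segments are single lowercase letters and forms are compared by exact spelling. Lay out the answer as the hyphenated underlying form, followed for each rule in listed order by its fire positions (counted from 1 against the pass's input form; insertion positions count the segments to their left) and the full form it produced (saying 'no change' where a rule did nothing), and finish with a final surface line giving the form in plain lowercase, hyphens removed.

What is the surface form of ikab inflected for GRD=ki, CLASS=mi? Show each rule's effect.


underlying: ado-ikab-pb
1. e -> o, i -> u / B C0 _: fires at position(s) 4: adoukabpb
2. f -> v, k -> g, p -> b, s -> z, t -> d / _ Z: fires at position(s) 8: adoukabbb
surface: adoukabbb


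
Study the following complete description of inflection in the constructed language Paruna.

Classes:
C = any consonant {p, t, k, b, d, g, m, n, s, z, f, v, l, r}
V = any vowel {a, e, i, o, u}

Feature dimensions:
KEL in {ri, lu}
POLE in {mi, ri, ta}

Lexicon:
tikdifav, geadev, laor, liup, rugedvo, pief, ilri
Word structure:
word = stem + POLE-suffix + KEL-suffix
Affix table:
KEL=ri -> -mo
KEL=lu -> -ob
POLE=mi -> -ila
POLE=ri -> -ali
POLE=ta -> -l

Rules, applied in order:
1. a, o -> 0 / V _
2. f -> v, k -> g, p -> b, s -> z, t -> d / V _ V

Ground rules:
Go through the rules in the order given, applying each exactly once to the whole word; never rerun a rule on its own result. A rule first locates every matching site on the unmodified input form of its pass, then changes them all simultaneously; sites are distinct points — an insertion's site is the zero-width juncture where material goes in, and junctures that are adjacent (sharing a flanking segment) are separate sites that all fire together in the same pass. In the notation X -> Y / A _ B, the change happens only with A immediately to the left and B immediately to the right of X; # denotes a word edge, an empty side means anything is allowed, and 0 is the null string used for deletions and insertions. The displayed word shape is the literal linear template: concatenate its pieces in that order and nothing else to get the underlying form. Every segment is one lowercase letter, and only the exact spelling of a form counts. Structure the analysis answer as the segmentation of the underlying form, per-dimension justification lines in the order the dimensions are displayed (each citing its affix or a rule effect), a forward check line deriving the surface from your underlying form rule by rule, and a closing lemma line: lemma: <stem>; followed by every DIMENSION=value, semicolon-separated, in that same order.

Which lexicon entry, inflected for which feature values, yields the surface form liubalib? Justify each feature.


underlying: liup-ali-ob
KEL=lu - signalled by the affix -ob
POLE=ri - signalled by the affix -ali
check: liupaliob -> liupalib -> liubalib
lemma: liup; KEL=lu; POLE=ri


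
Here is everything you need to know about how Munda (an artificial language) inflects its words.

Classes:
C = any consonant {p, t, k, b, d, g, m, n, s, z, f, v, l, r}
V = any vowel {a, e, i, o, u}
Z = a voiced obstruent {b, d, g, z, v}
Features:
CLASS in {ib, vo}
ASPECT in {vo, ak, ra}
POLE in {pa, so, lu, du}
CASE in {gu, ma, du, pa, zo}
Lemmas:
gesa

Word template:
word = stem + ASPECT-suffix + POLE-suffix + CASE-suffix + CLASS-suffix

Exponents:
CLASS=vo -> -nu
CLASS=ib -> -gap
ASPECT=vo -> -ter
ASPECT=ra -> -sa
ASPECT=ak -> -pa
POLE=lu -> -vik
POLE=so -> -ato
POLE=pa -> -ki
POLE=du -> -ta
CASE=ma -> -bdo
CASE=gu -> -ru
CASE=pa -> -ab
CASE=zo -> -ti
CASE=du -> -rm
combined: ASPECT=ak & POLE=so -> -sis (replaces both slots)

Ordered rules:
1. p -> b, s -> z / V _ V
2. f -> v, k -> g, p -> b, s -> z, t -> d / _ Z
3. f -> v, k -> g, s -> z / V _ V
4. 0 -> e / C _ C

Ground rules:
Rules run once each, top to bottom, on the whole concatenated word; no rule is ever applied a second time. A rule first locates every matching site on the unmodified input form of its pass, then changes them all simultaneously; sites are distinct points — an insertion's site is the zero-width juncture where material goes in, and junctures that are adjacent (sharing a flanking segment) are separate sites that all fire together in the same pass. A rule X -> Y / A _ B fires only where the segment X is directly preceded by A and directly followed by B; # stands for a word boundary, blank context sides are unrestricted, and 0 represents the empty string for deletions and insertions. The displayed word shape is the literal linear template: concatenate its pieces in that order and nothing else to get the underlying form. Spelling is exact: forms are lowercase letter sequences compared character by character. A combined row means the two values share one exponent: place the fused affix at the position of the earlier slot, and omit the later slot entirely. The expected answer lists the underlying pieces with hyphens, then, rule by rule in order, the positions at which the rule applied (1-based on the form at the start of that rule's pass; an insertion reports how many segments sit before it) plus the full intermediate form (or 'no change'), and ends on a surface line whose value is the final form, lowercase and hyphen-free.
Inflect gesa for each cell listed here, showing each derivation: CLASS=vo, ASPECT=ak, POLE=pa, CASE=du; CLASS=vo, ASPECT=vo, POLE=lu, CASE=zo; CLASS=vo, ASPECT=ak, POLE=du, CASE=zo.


cell CLASS=vo, ASPECT=ak, POLE=pa, CASE=du:
underlying: gesa-pa-ki-rm-nu
1. p -> b, s -> z / V _ V: fires at position(s) 3, 5: gezabakirmnu
2. f -> v, k -> g, p -> b, s -> z, t -> d / _ Z: no change
3. f -> v, k -> g, s -> z / V _ V: fires at position(s) 7: gezabagirmnu
4. 0 -> e / C _ C: inserts after position(s) 9, 10: gezabagiremenu
surface: gezabagiremenu

cell CLASS=vo, ASPECT=vo, POLE=lu, CASE=zo:
underlying: gesa-ter-vik-ti-nu
1. p -> b, s -> z / V _ V: fires at position(s) 3: gezaterviktinu
2. f -> v, k -> g, p -> b, s -> z, t -> d / _ Z: no change
3. f -> v, k -> g, s -> z / V _ V: no change
4. 0 -> e / C _ C: inserts after position(s) 7, 10: gezatereviketinu
surface: gezatereviketinu

cell CLASS=vo, ASPECT=ak, POLE=du, CASE=zo:
underlying: gesa-pa-ta-ti-nu
1. p -> b, s -> z / V _ V: fires at position(s) 3, 5: gezabatatinu
2. f -> v, k -> g, p -> b, s -> z, t -> d / _ Z: no change
3. f -> v, k -> g, s -> z / V _ V: no change
4. 0 -> e / C _ C: no change
surface: gezabatatinu


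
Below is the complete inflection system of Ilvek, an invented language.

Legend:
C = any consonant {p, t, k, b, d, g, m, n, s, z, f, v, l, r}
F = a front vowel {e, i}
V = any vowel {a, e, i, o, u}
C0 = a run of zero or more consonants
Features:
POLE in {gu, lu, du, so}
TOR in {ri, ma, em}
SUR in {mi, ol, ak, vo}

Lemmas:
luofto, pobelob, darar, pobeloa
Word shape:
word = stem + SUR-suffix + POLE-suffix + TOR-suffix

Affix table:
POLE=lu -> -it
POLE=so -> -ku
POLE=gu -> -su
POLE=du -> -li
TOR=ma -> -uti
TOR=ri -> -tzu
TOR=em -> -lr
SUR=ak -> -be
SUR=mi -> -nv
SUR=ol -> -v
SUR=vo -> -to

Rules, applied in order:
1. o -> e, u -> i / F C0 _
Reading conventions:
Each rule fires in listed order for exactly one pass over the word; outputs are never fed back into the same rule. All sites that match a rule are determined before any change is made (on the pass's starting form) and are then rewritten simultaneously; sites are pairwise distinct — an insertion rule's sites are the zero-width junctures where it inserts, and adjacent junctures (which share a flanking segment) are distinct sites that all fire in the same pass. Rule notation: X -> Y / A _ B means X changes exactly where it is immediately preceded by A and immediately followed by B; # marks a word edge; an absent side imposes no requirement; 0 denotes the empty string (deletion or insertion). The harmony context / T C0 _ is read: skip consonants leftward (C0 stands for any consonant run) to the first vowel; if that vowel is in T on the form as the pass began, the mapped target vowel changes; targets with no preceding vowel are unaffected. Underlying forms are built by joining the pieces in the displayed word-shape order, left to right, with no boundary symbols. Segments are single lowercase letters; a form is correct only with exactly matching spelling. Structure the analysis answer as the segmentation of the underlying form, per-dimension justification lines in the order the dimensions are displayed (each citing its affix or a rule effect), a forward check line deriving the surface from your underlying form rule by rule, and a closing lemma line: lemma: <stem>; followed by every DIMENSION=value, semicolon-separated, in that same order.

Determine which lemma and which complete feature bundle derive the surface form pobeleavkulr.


underlying: pobeloa-v-ku-lr
POLE=so - signalled by the affix -ku
TOR=em - signalled by the affix -lr
SUR=ol - signalled by the affix -v
check: pobeloavkulr -> pobeleavkulr
lemma: pobeloa; POLE=so; TOR=em; SUR=ol


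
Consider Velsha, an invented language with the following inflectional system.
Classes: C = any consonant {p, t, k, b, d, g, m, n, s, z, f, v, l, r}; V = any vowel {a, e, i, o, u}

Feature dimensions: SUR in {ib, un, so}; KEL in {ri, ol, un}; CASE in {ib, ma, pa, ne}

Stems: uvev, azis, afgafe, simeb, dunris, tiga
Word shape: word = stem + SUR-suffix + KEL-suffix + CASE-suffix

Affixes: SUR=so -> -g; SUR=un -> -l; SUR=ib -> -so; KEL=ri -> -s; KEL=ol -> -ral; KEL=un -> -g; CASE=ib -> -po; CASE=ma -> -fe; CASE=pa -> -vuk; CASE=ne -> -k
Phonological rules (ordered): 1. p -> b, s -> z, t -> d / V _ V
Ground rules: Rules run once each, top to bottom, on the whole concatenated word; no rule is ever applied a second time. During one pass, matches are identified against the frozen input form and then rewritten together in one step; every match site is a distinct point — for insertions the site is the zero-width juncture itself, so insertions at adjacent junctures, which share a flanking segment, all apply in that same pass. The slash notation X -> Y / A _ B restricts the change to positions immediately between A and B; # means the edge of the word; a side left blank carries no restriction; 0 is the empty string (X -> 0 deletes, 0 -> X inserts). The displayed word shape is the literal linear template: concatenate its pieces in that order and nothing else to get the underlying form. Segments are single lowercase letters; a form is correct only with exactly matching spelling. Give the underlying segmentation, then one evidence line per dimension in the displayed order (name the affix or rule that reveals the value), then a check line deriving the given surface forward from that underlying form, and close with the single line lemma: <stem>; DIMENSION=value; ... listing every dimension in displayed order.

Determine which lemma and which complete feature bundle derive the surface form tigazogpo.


underlying: tiga-so-g-po
SUR=ib - signalled by the affix -so
KEL=un - signalled by the affix -g
CASE=ib - signalled by the affix -po
check: tigasogpo -> tigazogpo
lemma: tiga; SUR=ib; KEL=un; CASE=ib


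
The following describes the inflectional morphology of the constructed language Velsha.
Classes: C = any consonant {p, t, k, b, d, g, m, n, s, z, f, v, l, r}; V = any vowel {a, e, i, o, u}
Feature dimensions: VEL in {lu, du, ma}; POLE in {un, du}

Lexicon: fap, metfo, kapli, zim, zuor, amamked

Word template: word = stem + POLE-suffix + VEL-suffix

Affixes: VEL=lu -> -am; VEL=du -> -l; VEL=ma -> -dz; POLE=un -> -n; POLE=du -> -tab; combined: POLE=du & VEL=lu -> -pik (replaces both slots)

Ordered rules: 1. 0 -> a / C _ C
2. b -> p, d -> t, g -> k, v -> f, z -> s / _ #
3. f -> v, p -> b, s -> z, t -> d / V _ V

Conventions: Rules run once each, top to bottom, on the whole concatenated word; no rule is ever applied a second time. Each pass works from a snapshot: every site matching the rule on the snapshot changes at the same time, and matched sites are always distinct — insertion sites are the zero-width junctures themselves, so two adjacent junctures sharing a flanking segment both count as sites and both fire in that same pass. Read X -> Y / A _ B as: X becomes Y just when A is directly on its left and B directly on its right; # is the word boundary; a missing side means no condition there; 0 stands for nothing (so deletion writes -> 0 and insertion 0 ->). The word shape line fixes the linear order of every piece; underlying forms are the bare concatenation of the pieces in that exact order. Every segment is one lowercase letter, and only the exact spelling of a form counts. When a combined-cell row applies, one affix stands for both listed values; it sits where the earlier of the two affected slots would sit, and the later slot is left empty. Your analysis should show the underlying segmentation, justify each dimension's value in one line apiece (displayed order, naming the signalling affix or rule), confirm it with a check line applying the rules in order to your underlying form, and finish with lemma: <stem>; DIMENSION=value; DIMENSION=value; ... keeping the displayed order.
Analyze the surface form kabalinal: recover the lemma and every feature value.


underlying: kapli-n-l
VEL=du - signalled by the affix -l
POLE=un - signalled by the affix -n
check: kaplinl -> kapalinal -> kapalinal -> kabalinal
lemma: kapli; VEL=du; POLE=un


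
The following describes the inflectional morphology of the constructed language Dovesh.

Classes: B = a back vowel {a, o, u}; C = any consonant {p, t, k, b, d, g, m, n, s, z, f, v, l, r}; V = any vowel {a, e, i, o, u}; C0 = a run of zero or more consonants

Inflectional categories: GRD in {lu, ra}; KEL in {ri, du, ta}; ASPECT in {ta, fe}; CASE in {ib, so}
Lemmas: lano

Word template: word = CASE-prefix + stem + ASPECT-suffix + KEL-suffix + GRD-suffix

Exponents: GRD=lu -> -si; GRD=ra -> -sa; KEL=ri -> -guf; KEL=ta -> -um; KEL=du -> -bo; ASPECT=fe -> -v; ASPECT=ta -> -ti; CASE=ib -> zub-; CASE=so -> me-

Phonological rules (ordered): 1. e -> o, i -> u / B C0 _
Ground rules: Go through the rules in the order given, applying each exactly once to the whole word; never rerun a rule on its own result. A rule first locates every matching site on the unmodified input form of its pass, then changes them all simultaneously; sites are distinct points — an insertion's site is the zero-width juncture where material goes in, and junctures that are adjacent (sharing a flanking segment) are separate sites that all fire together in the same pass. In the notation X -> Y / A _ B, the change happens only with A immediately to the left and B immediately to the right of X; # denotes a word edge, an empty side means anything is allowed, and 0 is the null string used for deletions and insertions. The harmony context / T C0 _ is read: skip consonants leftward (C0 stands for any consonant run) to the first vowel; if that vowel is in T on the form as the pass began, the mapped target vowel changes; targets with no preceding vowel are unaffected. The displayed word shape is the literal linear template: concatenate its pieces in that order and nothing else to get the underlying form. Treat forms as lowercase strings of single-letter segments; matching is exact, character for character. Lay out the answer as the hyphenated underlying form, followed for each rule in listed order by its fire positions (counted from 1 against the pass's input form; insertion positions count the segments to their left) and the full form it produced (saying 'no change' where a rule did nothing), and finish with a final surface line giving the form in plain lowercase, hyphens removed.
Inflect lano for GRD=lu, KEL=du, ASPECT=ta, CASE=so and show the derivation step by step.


underlying: me-lano-ti-bo-si
1. e -> o, i -> u / B C0 _: fires at position(s) 8, 12: melanotubosu
surface: melanotubosu


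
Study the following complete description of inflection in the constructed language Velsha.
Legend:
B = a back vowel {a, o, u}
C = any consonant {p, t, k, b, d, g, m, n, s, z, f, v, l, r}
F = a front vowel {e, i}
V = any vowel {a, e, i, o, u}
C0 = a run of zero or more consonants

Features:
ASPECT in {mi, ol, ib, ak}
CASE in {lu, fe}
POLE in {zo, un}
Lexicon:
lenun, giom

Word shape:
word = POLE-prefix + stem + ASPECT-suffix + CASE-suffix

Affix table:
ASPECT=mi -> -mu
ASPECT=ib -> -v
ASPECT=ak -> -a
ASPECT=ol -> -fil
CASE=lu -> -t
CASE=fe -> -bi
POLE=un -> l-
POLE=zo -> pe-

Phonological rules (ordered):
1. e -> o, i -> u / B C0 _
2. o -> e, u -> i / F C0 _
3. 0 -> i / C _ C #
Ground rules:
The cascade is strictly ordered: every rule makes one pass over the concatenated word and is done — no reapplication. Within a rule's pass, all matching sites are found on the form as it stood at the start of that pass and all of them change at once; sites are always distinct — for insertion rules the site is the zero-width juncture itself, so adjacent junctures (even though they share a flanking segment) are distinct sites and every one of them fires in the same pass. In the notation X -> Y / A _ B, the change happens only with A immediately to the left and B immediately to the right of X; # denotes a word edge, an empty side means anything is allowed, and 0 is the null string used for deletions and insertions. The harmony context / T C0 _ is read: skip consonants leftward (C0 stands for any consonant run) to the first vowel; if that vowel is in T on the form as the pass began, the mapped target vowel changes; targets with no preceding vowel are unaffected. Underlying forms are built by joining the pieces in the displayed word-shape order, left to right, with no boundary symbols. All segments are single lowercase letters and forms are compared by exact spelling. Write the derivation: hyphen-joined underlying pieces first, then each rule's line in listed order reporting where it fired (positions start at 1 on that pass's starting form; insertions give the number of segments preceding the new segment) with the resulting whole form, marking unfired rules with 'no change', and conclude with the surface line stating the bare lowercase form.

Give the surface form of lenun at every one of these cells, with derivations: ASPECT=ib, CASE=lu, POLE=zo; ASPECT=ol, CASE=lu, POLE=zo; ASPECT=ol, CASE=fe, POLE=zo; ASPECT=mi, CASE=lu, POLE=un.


cell ASPECT=ib, CASE=lu, POLE=zo:
underlying: pe-lenun-v-t
1. e -> o, i -> u / B C0 _: no change
2. o -> e, u -> i / F C0 _: fires at position(s) 6: peleninvt
3. 0 -> i / C _ C #: inserts after position(s) 8: peleninvit
surface: peleninvit

cell ASPECT=ol, CASE=lu, POLE=zo:
underlying: pe-lenun-fil-t
1. e -> o, i -> u / B C0 _: fires at position(s) 9: pelenunfult
2. o -> e, u -> i / F C0 _: fires at position(s) 6: peleninfult
3. 0 -> i / C _ C #: inserts after position(s) 10: peleninfulit
surface: peleninfulit

cell ASPECT=ol, CASE=fe, POLE=zo:
underlying: pe-lenun-fil-bi
1. e -> o, i -> u / B C0 _: fires at position(s) 9: pelenunfulbi
2. o -> e, u -> i / F C0 _: fires at position(s) 6: peleninfulbi
3. 0 -> i / C _ C #: no change
surface: peleninfulbi

cell ASPECT=mi, CASE=lu, POLE=un:
underlying: l-lenun-mu-t
1. e -> o, i -> u / B C0 _: no change
2. o -> e, u -> i / F C0 _: fires at position(s) 5: lleninmut
3. 0 -> i / C _ C #: no change
surface: lleninmut


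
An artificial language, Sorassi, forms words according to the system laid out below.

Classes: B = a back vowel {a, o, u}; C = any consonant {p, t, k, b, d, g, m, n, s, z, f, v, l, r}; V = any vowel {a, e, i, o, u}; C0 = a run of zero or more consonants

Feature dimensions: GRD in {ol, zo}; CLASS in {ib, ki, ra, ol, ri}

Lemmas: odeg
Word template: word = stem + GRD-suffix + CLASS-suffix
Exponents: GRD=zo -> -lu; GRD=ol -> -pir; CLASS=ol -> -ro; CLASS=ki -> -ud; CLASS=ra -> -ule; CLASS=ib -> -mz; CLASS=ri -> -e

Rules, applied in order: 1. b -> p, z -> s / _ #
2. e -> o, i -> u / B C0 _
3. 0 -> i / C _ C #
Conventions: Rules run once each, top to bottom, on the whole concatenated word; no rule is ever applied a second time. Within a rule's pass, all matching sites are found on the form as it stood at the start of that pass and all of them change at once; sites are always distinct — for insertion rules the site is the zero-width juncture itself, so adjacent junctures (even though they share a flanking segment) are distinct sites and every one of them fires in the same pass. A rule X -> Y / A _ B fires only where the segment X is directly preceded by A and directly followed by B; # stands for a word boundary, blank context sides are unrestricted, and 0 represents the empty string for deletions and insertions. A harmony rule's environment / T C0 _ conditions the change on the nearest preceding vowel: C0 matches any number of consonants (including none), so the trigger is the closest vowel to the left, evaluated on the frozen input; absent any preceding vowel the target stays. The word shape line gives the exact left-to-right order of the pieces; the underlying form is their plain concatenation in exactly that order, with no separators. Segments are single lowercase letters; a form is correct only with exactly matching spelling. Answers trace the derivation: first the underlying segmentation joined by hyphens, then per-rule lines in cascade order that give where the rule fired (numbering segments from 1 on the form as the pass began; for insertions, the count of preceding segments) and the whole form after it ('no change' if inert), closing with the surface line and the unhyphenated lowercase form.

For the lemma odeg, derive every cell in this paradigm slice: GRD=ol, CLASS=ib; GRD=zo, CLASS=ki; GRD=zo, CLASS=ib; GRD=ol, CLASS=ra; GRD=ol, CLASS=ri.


cell GRD=ol, CLASS=ib:
underlying: odeg-pir-mz
1. b -> p, z -> s / _ #: fires at position(s) 9: odegpirms
2. e -> o, i -> u / B C0 _: fires at position(s) 3: odogpirms
3. 0 -> i / C _ C #: inserts after position(s) 8: odogpirmis
surface: odogpirmis

cell GRD=zo, CLASS=ki:
underlying: odeg-lu-ud
1. b -> p, z -> s / _ #: no change
2. e -> o, i -> u / B C0 _: fires at position(s) 3: odogluud
3. 0 -> i / C _ C #: no change
surface: odogluud

cell GRD=zo, CLASS=ib:
underlying: odeg-lu-mz
1. b -> p, z -> s / _ #: fires at position(s) 8: odeglums
2. e -> o, i -> u / B C0 _: fires at position(s) 3: odoglums
3. 0 -> i / C _ C #: inserts after position(s) 7: odoglumis
surface: odoglumis

cell GRD=ol, CLASS=ra:
underlying: odeg-pir-ule
1. b -> p, z -> s / _ #: no change
2. e -> o, i -> u / B C0 _: fires at position(s) 3, 10: odogpirulo
3. 0 -> i / C _ C #: no change
surface: odogpirulo

cell GRD=ol, CLASS=ri:
underlying: odeg-pir-e
1. b -> p, z -> s / _ #: no change
2. e -> o, i -> u / B C0 _: fires at position(s) 3: odogpire
3. 0 -> i / C _ C #: no change
surface: odogpire
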